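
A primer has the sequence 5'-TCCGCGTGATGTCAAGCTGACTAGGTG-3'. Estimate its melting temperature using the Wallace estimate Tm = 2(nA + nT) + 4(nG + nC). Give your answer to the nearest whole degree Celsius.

Base counts: A=5, T=7, G=9, C=6 (length 27).
Tm = 2·(5+7) + 4·(9+6) = 2·12 + 4·15 = 24 + 60 = 84°C.

84°C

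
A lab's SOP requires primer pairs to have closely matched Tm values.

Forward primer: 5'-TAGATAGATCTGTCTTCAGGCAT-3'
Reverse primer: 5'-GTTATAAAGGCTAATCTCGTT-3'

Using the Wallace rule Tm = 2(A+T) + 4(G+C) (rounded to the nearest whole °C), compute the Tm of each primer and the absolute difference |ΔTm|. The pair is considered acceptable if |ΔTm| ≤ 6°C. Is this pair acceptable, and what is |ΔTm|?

Forward: A=6 T=8 G=5 C=4 → Tm = 2·14 + 4·9 = 64°C.
Reverse: A=6 T=8 G=4 C=3 → Tm = 2·14 + 4·7 = 56°C.
|ΔTm| = |64 − 56| = 8°C, > 6°C.

|ΔTm| = 8°C; the pair is not acceptable.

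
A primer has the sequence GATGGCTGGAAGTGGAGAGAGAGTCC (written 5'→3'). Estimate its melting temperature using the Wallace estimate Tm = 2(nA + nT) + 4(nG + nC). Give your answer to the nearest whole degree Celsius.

Base counts: A=7, T=4, G=12, C=3 (length 26).
Tm = 2·(7+4) + 4·(12+3) = 2·11 + 4·15 = 22 + 60 = 82°C.

82°C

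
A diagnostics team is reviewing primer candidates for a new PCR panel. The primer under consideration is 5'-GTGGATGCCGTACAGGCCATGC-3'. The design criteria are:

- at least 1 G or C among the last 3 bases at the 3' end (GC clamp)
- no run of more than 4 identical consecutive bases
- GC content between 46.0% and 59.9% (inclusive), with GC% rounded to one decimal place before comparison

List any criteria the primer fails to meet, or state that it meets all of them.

Base counts: A=4, T=4, G=8, C=6 (length 22).
GC clamp: 3' end TGC has 2 G/C ✓
homopolymer run: longest run = 2 ✓
GC content: GC 14/22 = 63.6%, outside 46.0–59.9% ✗

Fails: GC content.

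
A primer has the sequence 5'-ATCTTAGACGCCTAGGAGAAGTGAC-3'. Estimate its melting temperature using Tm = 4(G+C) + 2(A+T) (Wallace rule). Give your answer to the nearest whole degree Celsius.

Base counts: A=8, T=5, G=7, C=5 (length 25).
Tm = 2·(8+5) + 4·(7+5) = 2·13 + 4·12 = 26 + 48 = 74°C.

74°C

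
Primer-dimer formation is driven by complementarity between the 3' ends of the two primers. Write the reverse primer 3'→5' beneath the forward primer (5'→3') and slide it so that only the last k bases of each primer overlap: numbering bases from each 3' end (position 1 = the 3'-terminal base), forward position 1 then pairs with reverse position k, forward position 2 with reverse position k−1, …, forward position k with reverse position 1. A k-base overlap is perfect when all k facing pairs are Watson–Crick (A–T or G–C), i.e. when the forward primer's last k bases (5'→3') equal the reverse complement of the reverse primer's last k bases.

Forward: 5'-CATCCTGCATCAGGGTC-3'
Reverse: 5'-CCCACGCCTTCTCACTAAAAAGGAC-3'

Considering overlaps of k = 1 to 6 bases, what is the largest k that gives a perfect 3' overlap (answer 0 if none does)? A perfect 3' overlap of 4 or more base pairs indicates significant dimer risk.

Last 6 bases (5'→3') — forward …AGGGTC, reverse …AAGGAC.
Reverse complement of the reverse primer's last 6 bases: GTCCTT; its first k bases are the reverse complement of the reverse primer's last k bases, so a perfect k-base overlap needs the forward primer's last k bases to equal them.
Comparing (forward last k vs required): k=1: C vs G ✗; k=2: TC vs GT ✗; k=3: GTC vs GTC ✓; k=4: GGTC vs GTCC ✗; k=5: GGGTC vs GTCCT ✗; k=6: AGGGTC vs GTCCTT ✗.
Only k = 3 is perfect, so the longest perfect 3' overlap is 3.

Longest perfect overlap: 3 complementary base pairs; below the dimer-risk threshold (threshold 4).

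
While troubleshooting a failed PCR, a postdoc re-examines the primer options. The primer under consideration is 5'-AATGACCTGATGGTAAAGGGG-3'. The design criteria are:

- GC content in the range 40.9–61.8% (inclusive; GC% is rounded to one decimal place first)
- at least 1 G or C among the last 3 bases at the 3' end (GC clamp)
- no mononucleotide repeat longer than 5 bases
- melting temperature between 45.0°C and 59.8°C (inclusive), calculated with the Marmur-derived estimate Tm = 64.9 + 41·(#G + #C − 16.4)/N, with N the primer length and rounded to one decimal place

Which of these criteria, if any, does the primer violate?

Meets all criteria.

Base counts: A=7, T=4, G=8, C=2 (length 21).
GC content: GC 10/21 = 47.6% ✓
GC clamp: 3' end GGG has 3 G/C ✓
homopolymer run: longest run = 4 ✓
Tm: Tm = 64.9 + 41·(10 − 16.4)/21 = 52.4°C ✓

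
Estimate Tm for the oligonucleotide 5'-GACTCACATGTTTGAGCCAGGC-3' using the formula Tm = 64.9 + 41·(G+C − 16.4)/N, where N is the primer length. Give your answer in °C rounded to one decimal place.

56.7°C

Base counts: A=5, T=5, G=6, C=6; G+C = 12, N = 22.
Tm = 64.9 + 41·(12 − 16.4)/22 = 64.9 + -180.40/22 = 56.7°C.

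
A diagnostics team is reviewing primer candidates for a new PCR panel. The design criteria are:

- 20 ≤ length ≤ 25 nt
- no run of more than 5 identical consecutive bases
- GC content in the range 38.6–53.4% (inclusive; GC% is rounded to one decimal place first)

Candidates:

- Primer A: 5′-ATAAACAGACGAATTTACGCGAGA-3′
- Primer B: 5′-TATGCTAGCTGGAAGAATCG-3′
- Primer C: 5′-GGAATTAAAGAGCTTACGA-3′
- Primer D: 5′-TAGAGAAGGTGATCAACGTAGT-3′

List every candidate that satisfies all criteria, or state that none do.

Primer B and Primer D.

Primer A (24 nt, A=11 T=4 G=5 C=4): length 24 ✓; longest run = 3 ✓; GC 9/24 = 37.5%, outside 38.6–53.4% ✗ — fails.
Primer B (20 nt, A=6 T=5 G=6 C=3): length 20 ✓; longest run = 2 ✓; GC 9/20 = 45.0% ✓ — passes.
Primer C (19 nt, A=8 T=4 G=5 C=2): length 19, outside 20–25 ✗; longest run = 3 ✓; GC 7/19 = 36.8%, outside 38.6–53.4% ✗ — fails.
Primer D (22 nt, A=8 T=5 G=7 C=2): length 22 ✓; longest run = 2 ✓; GC 9/22 = 40.9% ✓ — passes.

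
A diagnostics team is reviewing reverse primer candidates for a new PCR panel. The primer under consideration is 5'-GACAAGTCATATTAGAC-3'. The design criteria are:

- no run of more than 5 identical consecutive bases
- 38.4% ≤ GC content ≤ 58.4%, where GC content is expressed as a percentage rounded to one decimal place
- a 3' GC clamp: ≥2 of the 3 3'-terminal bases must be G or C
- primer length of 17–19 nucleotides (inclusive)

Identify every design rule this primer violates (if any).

Base counts: A=7, T=4, G=3, C=3 (length 17).
homopolymer run: longest run = 2 ✓
GC content: GC 6/17 = 35.3%, outside 38.4–58.4% ✗
GC clamp: 3' end GAC has 2 G/C ✓
length: length 17 ✓

Fails: GC content.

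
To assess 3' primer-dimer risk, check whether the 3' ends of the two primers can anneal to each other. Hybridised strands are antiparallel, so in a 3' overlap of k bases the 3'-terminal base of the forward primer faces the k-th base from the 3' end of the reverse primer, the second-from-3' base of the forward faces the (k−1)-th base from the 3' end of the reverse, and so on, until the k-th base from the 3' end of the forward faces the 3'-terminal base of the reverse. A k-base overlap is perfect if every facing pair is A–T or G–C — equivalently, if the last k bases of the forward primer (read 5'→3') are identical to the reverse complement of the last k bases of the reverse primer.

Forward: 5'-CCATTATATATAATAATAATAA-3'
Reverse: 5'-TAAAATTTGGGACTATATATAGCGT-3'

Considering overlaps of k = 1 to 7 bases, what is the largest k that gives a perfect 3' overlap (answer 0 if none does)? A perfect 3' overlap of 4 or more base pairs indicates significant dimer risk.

Longest perfect overlap: 1 complementary base pair; below the dimer-risk threshold (threshold 4).

Last 7 bases (5'→3') — forward …ATAATAA, reverse …ATAGCGT.
Reverse complement of the reverse primer's last 7 bases: ACGCTAT; its first k bases are the reverse complement of the reverse primer's last k bases, so a perfect k-base overlap needs the forward primer's last k bases to equal them.
Comparing (forward last k vs required): k=1: A vs A ✓; k=2: AA vs AC ✗; k=3: TAA vs ACG ✗; k=4: ATAA vs ACGC ✗; k=5: AATAA vs ACGCT ✗; k=6: TAATAA vs ACGCTA ✗; k=7: ATAATAA vs ACGCTAT ✗.
Only k = 1 is perfect, so the longest perfect 3' overlap is 1.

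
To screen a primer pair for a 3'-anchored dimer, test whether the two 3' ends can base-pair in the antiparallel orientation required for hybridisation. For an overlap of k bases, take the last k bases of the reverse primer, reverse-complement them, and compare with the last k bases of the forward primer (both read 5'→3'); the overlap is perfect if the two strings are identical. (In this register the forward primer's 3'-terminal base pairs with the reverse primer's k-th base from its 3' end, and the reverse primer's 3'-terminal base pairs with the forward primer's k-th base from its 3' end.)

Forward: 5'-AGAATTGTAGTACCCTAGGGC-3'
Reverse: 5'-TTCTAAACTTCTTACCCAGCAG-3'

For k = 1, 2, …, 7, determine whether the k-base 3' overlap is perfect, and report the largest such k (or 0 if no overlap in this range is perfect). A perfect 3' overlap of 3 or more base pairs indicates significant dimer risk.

Longest perfect overlap: 1 complementary base pair; below the dimer-risk threshold (threshold 3).

Last 7 bases (5'→3') — forward …CTAGGGC, reverse …CCAGCAG.
Reverse complement of the reverse primer's last 7 bases: CTGCTGG; its first k bases are the reverse complement of the reverse primer's last k bases, so a perfect k-base overlap needs the forward primer's last k bases to equal them.
Comparing (forward last k vs required): k=1: C vs C ✓; k=2: GC vs CT ✗; k=3: GGC vs CTG ✗; k=4: GGGC vs CTGC ✗; k=5: AGGGC vs CTGCT ✗; k=6: TAGGGC vs CTGCTG ✗; k=7: CTAGGGC vs CTGCTGG ✗.
Only k = 1 is perfect, so the longest perfect 3' overlap is 1.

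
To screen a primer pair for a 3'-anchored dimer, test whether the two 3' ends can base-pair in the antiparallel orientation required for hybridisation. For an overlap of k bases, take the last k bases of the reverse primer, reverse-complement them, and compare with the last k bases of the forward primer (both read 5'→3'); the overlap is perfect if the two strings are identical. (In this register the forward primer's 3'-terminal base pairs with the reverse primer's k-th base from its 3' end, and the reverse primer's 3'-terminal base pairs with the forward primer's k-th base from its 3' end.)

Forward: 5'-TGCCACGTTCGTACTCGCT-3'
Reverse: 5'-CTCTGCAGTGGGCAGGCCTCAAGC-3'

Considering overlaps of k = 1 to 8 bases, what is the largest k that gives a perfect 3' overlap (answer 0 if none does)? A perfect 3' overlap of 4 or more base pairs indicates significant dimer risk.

Longest perfect overlap: 3 complementary base pairs; below the dimer-risk threshold (threshold 4).

Last 8 bases (5'→3') — forward …TACTCGCT, reverse …CCTCAAGC.
Reverse complement of the reverse primer's last 8 bases: GCTTGAGG; its first k bases are the reverse complement of the reverse primer's last k bases, so a perfect k-base overlap needs the forward primer's last k bases to equal them.
Comparing (forward last k vs required): k=1: T vs G ✗; k=2: CT vs GC ✗; k=3: GCT vs GCT ✓; k=4: CGCT vs GCTT ✗; k=5: TCGCT vs GCTTG ✗; k=6: CTCGCT vs GCTTGA ✗; k=7: ACTCGCT vs GCTTGAG ✗; k=8: TACTCGCT vs GCTTGAGG ✗.
Only k = 3 is perfect, so the longest perfect 3' overlap is 3.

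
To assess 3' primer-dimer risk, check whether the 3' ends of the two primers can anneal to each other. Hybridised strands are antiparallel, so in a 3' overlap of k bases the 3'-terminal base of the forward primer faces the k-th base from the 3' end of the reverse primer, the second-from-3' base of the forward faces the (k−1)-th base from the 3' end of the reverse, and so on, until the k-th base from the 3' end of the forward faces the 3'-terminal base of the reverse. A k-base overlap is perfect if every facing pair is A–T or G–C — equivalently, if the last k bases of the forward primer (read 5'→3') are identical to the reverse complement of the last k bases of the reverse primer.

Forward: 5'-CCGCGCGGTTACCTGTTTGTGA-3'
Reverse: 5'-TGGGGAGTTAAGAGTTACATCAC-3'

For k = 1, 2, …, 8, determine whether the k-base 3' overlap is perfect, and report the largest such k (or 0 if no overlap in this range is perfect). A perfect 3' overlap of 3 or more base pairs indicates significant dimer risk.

Longest perfect overlap: 4 complementary base pairs; significant dimer risk (threshold 3).

Last 8 bases (5'→3') — forward …GTTTGTGA, reverse …TACATCAC.
Reverse complement of the reverse primer's last 8 bases: GTGATGTA; its first k bases are the reverse complement of the reverse primer's last k bases, so a perfect k-base overlap needs the forward primer's last k bases to equal them.
Comparing (forward last k vs required): k=1: A vs G ✗; k=2: GA vs GT ✗; k=3: TGA vs GTG ✗; k=4: GTGA vs GTGA ✓; k=5: TGTGA vs GTGAT ✗; k=6: TTGTGA vs GTGATG ✗; k=7: TTTGTGA vs GTGATGT ✗; k=8: GTTTGTGA vs GTGATGTA ✗.
Only k = 4 is perfect, so the longest perfect 3' overlap is 4.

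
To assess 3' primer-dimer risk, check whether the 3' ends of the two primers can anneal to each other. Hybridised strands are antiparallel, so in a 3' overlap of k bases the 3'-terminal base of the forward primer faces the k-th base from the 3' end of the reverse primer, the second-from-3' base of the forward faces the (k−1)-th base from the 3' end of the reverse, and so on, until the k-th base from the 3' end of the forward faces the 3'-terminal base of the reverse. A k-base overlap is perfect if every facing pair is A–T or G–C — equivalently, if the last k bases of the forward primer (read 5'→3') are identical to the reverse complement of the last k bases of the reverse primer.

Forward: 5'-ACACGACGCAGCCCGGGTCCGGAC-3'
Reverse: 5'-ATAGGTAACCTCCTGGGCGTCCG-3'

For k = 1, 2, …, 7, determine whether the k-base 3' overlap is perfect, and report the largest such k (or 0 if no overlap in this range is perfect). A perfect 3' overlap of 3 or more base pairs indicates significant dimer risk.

Longest perfect overlap: 5 complementary base pairs; significant dimer risk (threshold 3).

Last 7 bases (5'→3') — forward …TCCGGAC, reverse …GCGTCCG.
Reverse complement of the reverse primer's last 7 bases: CGGACGC; its first k bases are the reverse complement of the reverse primer's last k bases, so a perfect k-base overlap needs the forward primer's last k bases to equal them.
Comparing (forward last k vs required): k=1: C vs C ✓; k=2: AC vs CG ✗; k=3: GAC vs CGG ✗; k=4: GGAC vs CGGA ✗; k=5: CGGAC vs CGGAC ✓; k=6: CCGGAC vs CGGACG ✗; k=7: TCCGGAC vs CGGACGC ✗.
Perfect overlaps at k = 1, 5; the largest is 5.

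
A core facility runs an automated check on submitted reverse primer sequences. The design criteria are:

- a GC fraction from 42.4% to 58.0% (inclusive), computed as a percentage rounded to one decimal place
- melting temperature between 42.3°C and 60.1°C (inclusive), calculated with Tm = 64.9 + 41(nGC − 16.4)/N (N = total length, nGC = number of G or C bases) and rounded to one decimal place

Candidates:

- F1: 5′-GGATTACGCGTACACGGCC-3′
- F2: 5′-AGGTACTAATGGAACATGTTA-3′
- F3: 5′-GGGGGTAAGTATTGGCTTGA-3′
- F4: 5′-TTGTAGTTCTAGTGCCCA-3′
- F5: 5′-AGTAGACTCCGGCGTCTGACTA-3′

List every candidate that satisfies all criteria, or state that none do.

F1 (19 nt, A=4 T=3 G=6 C=6): GC 12/19 = 63.2%, outside 42.4–58.0% ✗; Tm = 64.9 + 41·(12 − 16.4)/19 = 55.4°C ✓ — fails.
F2 (21 nt, A=8 T=6 G=5 C=2): GC 7/21 = 33.3%, outside 42.4–58.0% ✗; Tm = 64.9 + 41·(7 − 16.4)/21 = 46.5°C ✓ — fails.
F3 (20 nt, A=4 T=6 G=9 C=1): GC 10/20 = 50.0% ✓; Tm = 64.9 + 41·(10 − 16.4)/20 = 51.8°C ✓ — passes.
F4 (18 nt, A=3 T=7 G=4 C=4): GC 8/18 = 44.4% ✓; Tm = 64.9 + 41·(8 − 16.4)/18 = 45.8°C ✓ — passes.
F5 (22 nt, A=5 T=5 G=6 C=6): GC 12/22 = 54.5% ✓; Tm = 64.9 + 41·(12 − 16.4)/22 = 56.7°C ✓ — passes.

F3, F4 and F5.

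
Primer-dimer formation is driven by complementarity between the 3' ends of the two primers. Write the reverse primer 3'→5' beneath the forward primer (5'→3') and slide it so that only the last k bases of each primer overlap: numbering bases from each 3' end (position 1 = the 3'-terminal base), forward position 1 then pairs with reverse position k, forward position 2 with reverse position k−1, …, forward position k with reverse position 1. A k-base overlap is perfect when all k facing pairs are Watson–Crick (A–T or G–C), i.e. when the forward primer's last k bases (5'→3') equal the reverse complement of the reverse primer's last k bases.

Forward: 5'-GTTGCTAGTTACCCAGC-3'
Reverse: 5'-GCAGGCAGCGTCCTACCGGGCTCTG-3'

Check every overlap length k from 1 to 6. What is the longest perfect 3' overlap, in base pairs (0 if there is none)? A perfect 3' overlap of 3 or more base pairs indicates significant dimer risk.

Longest perfect overlap: 1 complementary base pair; below the dimer-risk threshold (threshold 3).

Last 6 bases (5'→3') — forward …CCCAGC, reverse …GCTCTG.
Reverse complement of the reverse primer's last 6 bases: CAGAGC; its first k bases are the reverse complement of the reverse primer's last k bases, so a perfect k-base overlap needs the forward primer's last k bases to equal them.
Comparing (forward last k vs required): k=1: C vs C ✓; k=2: GC vs CA ✗; k=3: AGC vs CAG ✗; k=4: CAGC vs CAGA ✗; k=5: CCAGC vs CAGAG ✗; k=6: CCCAGC vs CAGAGC ✗.
Only k = 1 is perfect, so the longest perfect 3' overlap is 1.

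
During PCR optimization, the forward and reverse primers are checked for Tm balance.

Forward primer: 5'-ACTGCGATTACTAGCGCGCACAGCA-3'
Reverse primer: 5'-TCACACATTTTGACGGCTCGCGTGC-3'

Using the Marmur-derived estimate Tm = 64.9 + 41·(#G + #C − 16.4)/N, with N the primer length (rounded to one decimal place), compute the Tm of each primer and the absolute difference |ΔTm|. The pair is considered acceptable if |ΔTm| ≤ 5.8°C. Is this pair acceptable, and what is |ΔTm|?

Forward: G+C = 14, N = 25 → Tm = 64.9 + 41·(14 − 16.4)/25 = 61.0°C.
Reverse: G+C = 14, N = 25 → Tm = 64.9 + 41·(14 − 16.4)/25 = 61.0°C.
|ΔTm| = |61.0 − 61.0| = 0.0°C, ≤ 5.8°C.

|ΔTm| = 0.0°C; the pair is acceptable.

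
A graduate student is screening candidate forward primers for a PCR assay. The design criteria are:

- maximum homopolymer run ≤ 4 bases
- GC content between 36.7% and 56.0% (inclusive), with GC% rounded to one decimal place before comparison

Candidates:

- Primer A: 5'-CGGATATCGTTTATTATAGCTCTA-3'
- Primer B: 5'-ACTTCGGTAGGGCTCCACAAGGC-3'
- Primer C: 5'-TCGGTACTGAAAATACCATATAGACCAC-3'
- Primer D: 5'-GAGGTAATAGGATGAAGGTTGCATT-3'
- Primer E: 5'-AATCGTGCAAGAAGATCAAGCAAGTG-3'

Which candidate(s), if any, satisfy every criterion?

Primer A (24 nt, A=6 T=10 G=4 C=4): longest run = 3 ✓; GC 8/24 = 33.3%, outside 36.7–56.0% ✗ — fails.
Primer B (23 nt, A=5 T=4 G=7 C=7): longest run = 3 ✓; GC 14/23 = 60.9%, outside 36.7–56.0% ✗ — fails.
Primer C (28 nt, A=11 T=6 G=4 C=7): longest run = 4 ✓; GC 11/28 = 39.3% ✓ — passes.
Primer D (25 nt, A=8 T=7 G=9 C=1): longest run = 2 ✓; GC 10/25 = 40.0% ✓ — passes.
Primer E (26 nt, A=11 T=4 G=7 C=4): longest run = 2 ✓; GC 11/26 = 42.3% ✓ — passes.

Primer C, Primer D and Primer E.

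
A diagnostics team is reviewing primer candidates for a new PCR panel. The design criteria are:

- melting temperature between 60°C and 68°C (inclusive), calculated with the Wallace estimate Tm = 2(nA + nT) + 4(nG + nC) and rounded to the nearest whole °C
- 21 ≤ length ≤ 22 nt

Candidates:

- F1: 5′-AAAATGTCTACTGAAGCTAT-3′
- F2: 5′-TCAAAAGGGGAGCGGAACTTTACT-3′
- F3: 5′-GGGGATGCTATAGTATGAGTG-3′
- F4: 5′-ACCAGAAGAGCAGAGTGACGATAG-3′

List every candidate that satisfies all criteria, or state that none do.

F3 only.

F1 (20 nt, A=8 T=6 G=3 C=3): Tm = 2·14 + 4·6 = 52°C, outside 60–68°C ✗; length 20, outside 21–22 ✗ — fails.
F2 (24 nt, A=8 T=5 G=7 C=4): Tm = 2·13 + 4·11 = 70°C, outside 60–68°C ✗; length 24, outside 21–22 ✗ — fails.
F3 (21 nt, A=5 T=6 G=9 C=1): Tm = 2·11 + 4·10 = 62°C ✓; length 21 ✓ — passes.
F4 (24 nt, A=10 T=2 G=8 C=4): Tm = 2·12 + 4·12 = 72°C, outside 60–68°C ✗; length 24, outside 21–22 ✗ — fails.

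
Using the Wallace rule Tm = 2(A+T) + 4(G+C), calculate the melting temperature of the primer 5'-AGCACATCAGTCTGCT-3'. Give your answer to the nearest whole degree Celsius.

48°C

Base counts: A=4, T=4, G=3, C=5 (length 16).
Tm = 2·(4+4) + 4·(3+5) = 2·8 + 4·8 = 16 + 32 = 48°C.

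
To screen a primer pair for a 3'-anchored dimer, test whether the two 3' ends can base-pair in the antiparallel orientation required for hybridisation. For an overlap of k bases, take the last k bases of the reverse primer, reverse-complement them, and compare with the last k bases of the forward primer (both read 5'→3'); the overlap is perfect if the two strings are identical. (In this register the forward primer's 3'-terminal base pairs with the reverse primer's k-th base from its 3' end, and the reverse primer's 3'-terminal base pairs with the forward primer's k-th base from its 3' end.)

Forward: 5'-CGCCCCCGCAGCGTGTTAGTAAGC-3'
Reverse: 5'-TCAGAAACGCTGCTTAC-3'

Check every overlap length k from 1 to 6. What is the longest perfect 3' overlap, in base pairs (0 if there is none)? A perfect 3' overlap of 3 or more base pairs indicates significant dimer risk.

Last 6 bases (5'→3') — forward …GTAAGC, reverse …GCTTAC.
Reverse complement of the reverse primer's last 6 bases: GTAAGC; its first k bases are the reverse complement of the reverse primer's last k bases, so a perfect k-base overlap needs the forward primer's last k bases to equal them.
Comparing (forward last k vs required): k=1: C vs G ✗; k=2: GC vs GT ✗; k=3: AGC vs GTA ✗; k=4: AAGC vs GTAA ✗; k=5: TAAGC vs GTAAG ✗; k=6: GTAAGC vs GTAAGC ✓.
Only k = 6 is perfect, so the longest perfect 3' overlap is 6.

Longest perfect overlap: 6 complementary base pairs; significant dimer risk (threshold 3).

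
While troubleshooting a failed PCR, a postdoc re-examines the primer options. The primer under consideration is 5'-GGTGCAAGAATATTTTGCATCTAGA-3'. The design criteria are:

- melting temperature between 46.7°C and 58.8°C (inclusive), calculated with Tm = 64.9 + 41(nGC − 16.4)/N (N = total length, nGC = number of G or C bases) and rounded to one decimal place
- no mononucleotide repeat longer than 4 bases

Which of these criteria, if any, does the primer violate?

Base counts: A=8, T=8, G=6, C=3 (length 25).
Tm: Tm = 64.9 + 41·(9 − 16.4)/25 = 52.8°C ✓
homopolymer run: longest run = 4 ✓

Meets all criteria.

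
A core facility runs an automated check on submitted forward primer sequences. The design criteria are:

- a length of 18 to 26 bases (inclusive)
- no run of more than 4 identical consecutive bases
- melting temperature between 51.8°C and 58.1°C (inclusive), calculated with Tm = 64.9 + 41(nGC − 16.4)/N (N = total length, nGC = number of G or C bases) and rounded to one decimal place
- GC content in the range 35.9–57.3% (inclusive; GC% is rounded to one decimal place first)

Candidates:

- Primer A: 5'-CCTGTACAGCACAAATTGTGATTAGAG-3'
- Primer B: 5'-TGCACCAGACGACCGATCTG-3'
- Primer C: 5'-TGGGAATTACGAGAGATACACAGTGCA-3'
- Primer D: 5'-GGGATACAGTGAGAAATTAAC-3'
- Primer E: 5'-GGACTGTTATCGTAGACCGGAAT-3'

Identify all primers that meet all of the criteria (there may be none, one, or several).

Primer E only.

Primer A (27 nt, A=9 T=7 G=6 C=5): length 27, outside 18–26 ✗; longest run = 3 ✓; Tm = 64.9 + 41·(11 − 16.4)/27 = 56.7°C ✓; GC 11/27 = 40.7% ✓ — fails.
Primer B (20 nt, A=5 T=3 G=5 C=7): length 20 ✓; longest run = 2 ✓; Tm = 64.9 + 41·(12 − 16.4)/20 = 55.9°C ✓; GC 12/20 = 60.0%, outside 35.9–57.3% ✗ — fails.
Primer C (27 nt, A=10 T=5 G=8 C=4): length 27, outside 18–26 ✗; longest run = 3 ✓; Tm = 64.9 + 41·(12 − 16.4)/27 = 58.2°C, outside 51.8–58.1°C ✗; GC 12/27 = 44.4% ✓ — fails.
Primer D (21 nt, A=9 T=4 G=6 C=2): length 21 ✓; longest run = 3 ✓; Tm = 64.9 + 41·(8 − 16.4)/21 = 48.5°C, outside 51.8–58.1°C ✗; GC 8/21 = 38.1% ✓ — fails.
Primer E (23 nt, A=6 T=6 G=7 C=4): length 23 ✓; longest run = 2 ✓; Tm = 64.9 + 41·(11 − 16.4)/23 = 55.3°C ✓; GC 11/23 = 47.8% ✓ — passes.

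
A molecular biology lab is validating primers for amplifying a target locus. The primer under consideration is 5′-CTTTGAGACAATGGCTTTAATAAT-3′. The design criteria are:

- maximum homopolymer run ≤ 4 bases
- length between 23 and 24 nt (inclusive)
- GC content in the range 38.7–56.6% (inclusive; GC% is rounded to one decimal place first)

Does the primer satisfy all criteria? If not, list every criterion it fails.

Fails: GC content.

Base counts: A=8, T=9, G=4, C=3 (length 24).
homopolymer run: longest run = 3 ✓
length: length 24 ✓
GC content: GC 7/24 = 29.2%, outside 38.7–56.6% ✗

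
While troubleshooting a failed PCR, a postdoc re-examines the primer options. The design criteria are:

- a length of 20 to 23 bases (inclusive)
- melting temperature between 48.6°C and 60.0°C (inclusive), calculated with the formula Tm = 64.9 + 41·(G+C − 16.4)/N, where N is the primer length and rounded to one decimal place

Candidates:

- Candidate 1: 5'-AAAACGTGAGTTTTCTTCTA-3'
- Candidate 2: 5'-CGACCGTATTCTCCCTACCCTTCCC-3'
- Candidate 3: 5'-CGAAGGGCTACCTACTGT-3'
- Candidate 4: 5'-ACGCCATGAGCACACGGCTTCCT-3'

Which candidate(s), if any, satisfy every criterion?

Candidate 1 (20 nt, A=6 T=8 G=3 C=3): length 20 ✓; Tm = 64.9 + 41·(6 − 16.4)/20 = 43.6°C, outside 48.6–60.0°C ✗ — fails.
Candidate 2 (25 nt, A=3 T=7 G=2 C=13): length 25, outside 20–23 ✗; Tm = 64.9 + 41·(15 − 16.4)/25 = 62.6°C, outside 48.6–60.0°C ✗ — fails.
Candidate 3 (18 nt, A=4 T=4 G=5 C=5): length 18, outside 20–23 ✗; Tm = 64.9 + 41·(10 − 16.4)/18 = 50.3°C ✓ — fails.
Candidate 4 (23 nt, A=5 T=4 G=5 C=9): length 23 ✓; Tm = 64.9 + 41·(14 − 16.4)/23 = 60.6°C, outside 48.6–60.0°C ✗ — fails.

None of the candidates satisfy all criteria.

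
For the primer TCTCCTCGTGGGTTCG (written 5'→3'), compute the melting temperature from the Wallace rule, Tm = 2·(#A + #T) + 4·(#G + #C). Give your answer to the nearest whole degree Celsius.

Base counts: A=0, T=6, G=5, C=5 (length 16).
Tm = 2·(0+6) + 4·(5+5) = 2·6 + 4·10 = 12 + 40 = 52°C.

52°C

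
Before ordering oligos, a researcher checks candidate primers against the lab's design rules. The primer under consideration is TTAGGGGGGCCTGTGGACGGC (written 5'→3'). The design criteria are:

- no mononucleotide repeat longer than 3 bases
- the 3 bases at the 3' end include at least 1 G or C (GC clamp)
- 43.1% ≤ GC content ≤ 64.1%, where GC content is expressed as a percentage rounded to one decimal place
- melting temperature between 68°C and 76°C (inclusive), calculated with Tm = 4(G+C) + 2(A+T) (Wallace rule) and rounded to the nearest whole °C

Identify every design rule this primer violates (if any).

Base counts: A=2, T=4, G=11, C=4 (length 21).
homopolymer run: longest run = 6, exceeds 3 ✗
GC clamp: 3' end GGC has 3 G/C ✓
GC content: GC 15/21 = 71.4%, outside 43.1–64.1% ✗
Tm: Tm = 2·6 + 4·15 = 72°C ✓

Fails: homopolymer run, GC content.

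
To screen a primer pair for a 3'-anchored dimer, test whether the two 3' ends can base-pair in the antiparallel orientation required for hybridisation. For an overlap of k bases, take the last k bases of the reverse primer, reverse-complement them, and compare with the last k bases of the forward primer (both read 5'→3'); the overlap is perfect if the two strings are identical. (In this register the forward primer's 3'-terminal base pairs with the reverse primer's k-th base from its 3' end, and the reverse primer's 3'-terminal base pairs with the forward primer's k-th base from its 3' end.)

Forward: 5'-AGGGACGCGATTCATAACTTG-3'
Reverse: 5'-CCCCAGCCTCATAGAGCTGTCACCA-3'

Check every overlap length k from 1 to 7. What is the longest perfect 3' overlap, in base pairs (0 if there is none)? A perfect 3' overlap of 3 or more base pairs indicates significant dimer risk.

Longest perfect overlap: 2 complementary base pairs; below the dimer-risk threshold (threshold 3).

Last 7 bases (5'→3') — forward …TAACTTG, reverse …GTCACCA.
Reverse complement of the reverse primer's last 7 bases: TGGTGAC; its first k bases are the reverse complement of the reverse primer's last k bases, so a perfect k-base overlap needs the forward primer's last k bases to equal them.
Comparing (forward last k vs required): k=1: G vs T ✗; k=2: TG vs TG ✓; k=3: TTG vs TGG ✗; k=4: CTTG vs TGGT ✗; k=5: ACTTG vs TGGTG ✗; k=6: AACTTG vs TGGTGA ✗; k=7: TAACTTG vs TGGTGAC ✗.
Only k = 2 is perfect, so the longest perfect 3' overlap is 2.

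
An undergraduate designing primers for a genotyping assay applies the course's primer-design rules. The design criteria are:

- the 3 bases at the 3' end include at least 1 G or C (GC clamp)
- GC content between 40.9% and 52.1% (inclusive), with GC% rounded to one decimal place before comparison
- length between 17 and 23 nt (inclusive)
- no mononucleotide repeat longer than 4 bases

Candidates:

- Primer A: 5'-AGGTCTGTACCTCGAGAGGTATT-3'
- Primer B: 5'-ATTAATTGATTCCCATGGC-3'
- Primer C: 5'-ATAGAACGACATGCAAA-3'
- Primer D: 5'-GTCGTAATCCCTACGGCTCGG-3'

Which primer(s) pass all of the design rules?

Primer A (23 nt, A=5 T=7 G=7 C=4): 3' end ATT has 0 G/C, need ≥1 ✗; GC 11/23 = 47.8% ✓; length 23 ✓; longest run = 2 ✓ — fails.
Primer B (19 nt, A=5 T=7 G=3 C=4): 3' end GGC has 3 G/C ✓; GC 7/19 = 36.8%, outside 40.9–52.1% ✗; length 19 ✓; longest run = 3 ✓ — fails.
Primer C (17 nt, A=9 T=2 G=3 C=3): 3' end AAA has 0 G/C, need ≥1 ✗; GC 6/17 = 35.3%, outside 40.9–52.1% ✗; length 17 ✓; longest run = 3 ✓ — fails.
Primer D (21 nt, A=3 T=5 G=6 C=7): 3' end CGG has 3 G/C ✓; GC 13/21 = 61.9%, outside 40.9–52.1% ✗; length 21 ✓; longest run = 3 ✓ — fails.

None of the candidates satisfy all criteria.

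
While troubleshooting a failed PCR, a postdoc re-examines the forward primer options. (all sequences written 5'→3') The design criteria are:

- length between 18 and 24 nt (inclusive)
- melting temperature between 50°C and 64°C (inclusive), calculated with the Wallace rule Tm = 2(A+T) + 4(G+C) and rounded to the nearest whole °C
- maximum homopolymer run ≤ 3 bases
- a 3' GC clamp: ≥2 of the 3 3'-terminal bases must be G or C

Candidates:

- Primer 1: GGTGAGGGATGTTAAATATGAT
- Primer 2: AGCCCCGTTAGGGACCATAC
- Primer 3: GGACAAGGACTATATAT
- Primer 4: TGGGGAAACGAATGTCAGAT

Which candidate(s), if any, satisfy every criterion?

Primer 1 (22 nt, A=7 T=7 G=8 C=0): length 22 ✓; Tm = 2·14 + 4·8 = 60°C ✓; longest run = 3 ✓; 3' end GAT has 1 G/C, need ≥2 ✗ — fails.
Primer 2 (20 nt, A=5 T=3 G=5 C=7): length 20 ✓; Tm = 2·8 + 4·12 = 64°C ✓; longest run = 4, exceeds 3 ✗; 3' end TAC has 1 G/C, need ≥2 ✗ — fails.
Primer 3 (17 nt, A=7 T=4 G=4 C=2): length 17, outside 18–24 ✗; Tm = 2·11 + 4·6 = 46°C, outside 50–64°C ✗; longest run = 2 ✓; 3' end TAT has 0 G/C, need ≥2 ✗ — fails.
Primer 4 (20 nt, A=7 T=4 G=7 C=2): length 20 ✓; Tm = 2·11 + 4·9 = 58°C ✓; longest run = 4, exceeds 3 ✗; 3' end GAT has 1 G/C, need ≥2 ✗ — fails.

None of the candidates satisfy all criteria.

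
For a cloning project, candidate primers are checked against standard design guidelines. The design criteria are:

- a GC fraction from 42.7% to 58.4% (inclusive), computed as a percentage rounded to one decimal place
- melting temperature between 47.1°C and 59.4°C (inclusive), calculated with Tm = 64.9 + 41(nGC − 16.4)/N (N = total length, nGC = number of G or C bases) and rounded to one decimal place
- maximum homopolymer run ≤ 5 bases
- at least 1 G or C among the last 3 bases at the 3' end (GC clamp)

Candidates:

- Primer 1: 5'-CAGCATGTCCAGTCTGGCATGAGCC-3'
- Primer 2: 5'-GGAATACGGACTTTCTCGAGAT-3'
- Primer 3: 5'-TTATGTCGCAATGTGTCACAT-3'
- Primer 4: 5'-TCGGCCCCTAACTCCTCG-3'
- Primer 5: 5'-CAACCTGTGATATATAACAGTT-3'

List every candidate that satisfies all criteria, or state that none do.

Primer 1 (25 nt, A=5 T=5 G=7 C=8): GC 15/25 = 60.0%, outside 42.7–58.4% ✗; Tm = 64.9 + 41·(15 − 16.4)/25 = 62.6°C, outside 47.1–59.4°C ✗; longest run = 2 ✓; 3' end GCC has 3 G/C ✓ — fails.
Primer 2 (22 nt, A=6 T=6 G=6 C=4): GC 10/22 = 45.5% ✓; Tm = 64.9 + 41·(10 − 16.4)/22 = 53.0°C ✓; longest run = 3 ✓; 3' end GAT has 1 G/C ✓ — passes.
Primer 3 (21 nt, A=5 T=8 G=4 C=4): GC 8/21 = 38.1%, outside 42.7–58.4% ✗; Tm = 64.9 + 41·(8 − 16.4)/21 = 48.5°C ✓; longest run = 2 ✓; 3' end CAT has 1 G/C ✓ — fails.
Primer 4 (18 nt, A=2 T=4 G=3 C=9): GC 12/18 = 66.7%, outside 42.7–58.4% ✗; Tm = 64.9 + 41·(12 − 16.4)/18 = 54.9°C ✓; longest run = 4 ✓; 3' end TCG has 2 G/C ✓ — fails.
Primer 5 (22 nt, A=8 T=7 G=3 C=4): GC 7/22 = 31.8%, outside 42.7–58.4% ✗; Tm = 64.9 + 41·(7 − 16.4)/22 = 47.4°C ✓; longest run = 2 ✓; 3' end GTT has 1 G/C ✓ — fails.

Primer 2 only.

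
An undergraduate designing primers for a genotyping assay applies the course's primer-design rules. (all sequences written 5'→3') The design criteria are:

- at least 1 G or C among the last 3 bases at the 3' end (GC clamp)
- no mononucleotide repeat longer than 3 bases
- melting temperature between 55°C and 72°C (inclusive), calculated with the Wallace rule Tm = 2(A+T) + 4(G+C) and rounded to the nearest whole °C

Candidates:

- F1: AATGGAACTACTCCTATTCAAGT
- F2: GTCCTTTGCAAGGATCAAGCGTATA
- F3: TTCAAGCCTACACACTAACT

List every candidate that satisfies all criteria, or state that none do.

F1 and F3.

F1 (23 nt, A=8 T=7 G=3 C=5): 3' end AGT has 1 G/C ✓; longest run = 2 ✓; Tm = 2·15 + 4·8 = 62°C ✓ — passes.
F2 (25 nt, A=7 T=7 G=6 C=5): 3' end ATA has 0 G/C, need ≥1 ✗; longest run = 3 ✓; Tm = 2·14 + 4·11 = 72°C ✓ — fails.
F3 (20 nt, A=7 T=5 G=1 C=7): 3' end ACT has 1 G/C ✓; longest run = 2 ✓; Tm = 2·12 + 4·8 = 56°C ✓ — passes.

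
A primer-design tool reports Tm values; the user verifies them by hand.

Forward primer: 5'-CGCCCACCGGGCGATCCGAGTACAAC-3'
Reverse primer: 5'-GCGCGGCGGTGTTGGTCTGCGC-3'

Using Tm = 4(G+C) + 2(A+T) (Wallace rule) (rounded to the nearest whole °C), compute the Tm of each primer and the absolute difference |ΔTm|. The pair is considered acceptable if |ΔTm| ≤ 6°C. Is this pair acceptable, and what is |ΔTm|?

Forward: A=6 T=2 G=7 C=11 → Tm = 2·8 + 4·18 = 88°C.
Reverse: A=0 T=5 G=11 C=6 → Tm = 2·5 + 4·17 = 78°C.
|ΔTm| = |88 − 78| = 10°C, > 6°C.

|ΔTm| = 10°C; the pair is not acceptable.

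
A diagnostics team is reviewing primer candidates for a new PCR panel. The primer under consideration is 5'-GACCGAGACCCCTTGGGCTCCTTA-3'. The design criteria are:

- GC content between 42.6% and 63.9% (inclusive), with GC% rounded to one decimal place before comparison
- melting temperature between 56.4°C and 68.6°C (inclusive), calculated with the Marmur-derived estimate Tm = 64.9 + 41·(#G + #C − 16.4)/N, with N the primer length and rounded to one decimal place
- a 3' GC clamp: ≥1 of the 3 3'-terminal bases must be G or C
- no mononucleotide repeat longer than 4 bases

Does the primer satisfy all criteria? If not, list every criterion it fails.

Fails: GC clamp.

Base counts: A=4, T=5, G=6, C=9 (length 24).
GC content: GC 15/24 = 62.5% ✓
Tm: Tm = 64.9 + 41·(15 − 16.4)/24 = 62.5°C ✓
GC clamp: 3' end TTA has 0 G/C, need ≥1 ✗
homopolymer run: longest run = 4 ✓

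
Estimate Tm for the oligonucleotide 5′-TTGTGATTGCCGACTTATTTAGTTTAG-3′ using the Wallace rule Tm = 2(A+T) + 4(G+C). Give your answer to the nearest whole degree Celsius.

Base counts: A=5, T=13, G=6, C=3 (length 27).
Tm = 2·(5+13) + 4·(6+3) = 2·18 + 4·9 = 36 + 36 = 72°C.

72°C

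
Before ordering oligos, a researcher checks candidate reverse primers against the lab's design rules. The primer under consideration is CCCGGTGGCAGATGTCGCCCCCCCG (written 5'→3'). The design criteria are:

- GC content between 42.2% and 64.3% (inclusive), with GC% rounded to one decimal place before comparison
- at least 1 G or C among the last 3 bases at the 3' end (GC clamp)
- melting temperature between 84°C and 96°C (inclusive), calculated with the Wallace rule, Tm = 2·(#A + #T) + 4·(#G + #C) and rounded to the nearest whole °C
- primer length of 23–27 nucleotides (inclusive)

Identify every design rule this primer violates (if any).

Fails: GC content.

Base counts: A=2, T=3, G=8, C=12 (length 25).
GC content: GC 20/25 = 80.0%, outside 42.2–64.3% ✗
GC clamp: 3' end CCG has 3 G/C ✓
Tm: Tm = 2·5 + 4·20 = 90°C ✓
length: length 25 ✓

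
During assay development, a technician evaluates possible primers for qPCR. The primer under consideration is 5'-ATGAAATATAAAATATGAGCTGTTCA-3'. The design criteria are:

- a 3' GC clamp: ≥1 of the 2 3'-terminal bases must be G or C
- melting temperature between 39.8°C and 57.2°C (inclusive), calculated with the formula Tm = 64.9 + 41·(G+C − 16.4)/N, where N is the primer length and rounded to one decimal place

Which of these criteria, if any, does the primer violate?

Meets all criteria.

Base counts: A=12, T=8, G=4, C=2 (length 26).
GC clamp: 3' end CA has 1 G/C ✓
Tm: Tm = 64.9 + 41·(6 − 16.4)/26 = 48.5°C ✓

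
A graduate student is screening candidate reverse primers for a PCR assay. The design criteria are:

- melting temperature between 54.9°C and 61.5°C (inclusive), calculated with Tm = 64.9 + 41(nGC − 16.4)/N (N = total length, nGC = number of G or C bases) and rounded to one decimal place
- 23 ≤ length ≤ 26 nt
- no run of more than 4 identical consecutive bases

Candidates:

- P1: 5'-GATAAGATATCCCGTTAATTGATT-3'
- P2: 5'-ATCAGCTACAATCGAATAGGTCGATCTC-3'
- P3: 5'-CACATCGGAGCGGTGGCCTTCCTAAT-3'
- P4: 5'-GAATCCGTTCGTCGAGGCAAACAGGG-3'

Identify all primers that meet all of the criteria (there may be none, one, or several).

P1 (24 nt, A=8 T=9 G=4 C=3): Tm = 64.9 + 41·(7 − 16.4)/24 = 48.8°C, outside 54.9–61.5°C ✗; length 24 ✓; longest run = 3 ✓ — fails.
P2 (28 nt, A=9 T=7 G=5 C=7): Tm = 64.9 + 41·(12 − 16.4)/28 = 58.5°C ✓; length 28, outside 23–26 ✗; longest run = 2 ✓ — fails.
P3 (26 nt, A=5 T=6 G=7 C=8): Tm = 64.9 + 41·(15 − 16.4)/26 = 62.7°C, outside 54.9–61.5°C ✗; length 26 ✓; longest run = 2 ✓ — fails.
P4 (26 nt, A=7 T=4 G=9 C=6): Tm = 64.9 + 41·(15 − 16.4)/26 = 62.7°C, outside 54.9–61.5°C ✗; length 26 ✓; longest run = 3 ✓ — fails.

None of the candidates satisfy all criteria.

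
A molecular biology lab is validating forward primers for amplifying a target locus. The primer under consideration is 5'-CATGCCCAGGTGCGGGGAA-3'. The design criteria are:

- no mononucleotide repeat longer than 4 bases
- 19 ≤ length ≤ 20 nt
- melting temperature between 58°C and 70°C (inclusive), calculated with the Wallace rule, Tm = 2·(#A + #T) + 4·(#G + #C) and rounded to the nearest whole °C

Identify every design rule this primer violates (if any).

Base counts: A=4, T=2, G=8, C=5 (length 19).
homopolymer run: longest run = 4 ✓
length: length 19 ✓
Tm: Tm = 2·6 + 4·13 = 64°C ✓

Meets all criteria.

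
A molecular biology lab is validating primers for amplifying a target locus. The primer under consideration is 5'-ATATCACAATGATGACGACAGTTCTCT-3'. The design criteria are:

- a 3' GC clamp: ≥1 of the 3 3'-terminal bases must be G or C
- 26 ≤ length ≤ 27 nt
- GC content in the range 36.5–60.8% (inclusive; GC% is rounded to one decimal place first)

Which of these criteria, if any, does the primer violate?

Base counts: A=9, T=8, G=4, C=6 (length 27).
GC clamp: 3' end TCT has 1 G/C ✓
length: length 27 ✓
GC content: GC 10/27 = 37.0% ✓

Meets all criteria.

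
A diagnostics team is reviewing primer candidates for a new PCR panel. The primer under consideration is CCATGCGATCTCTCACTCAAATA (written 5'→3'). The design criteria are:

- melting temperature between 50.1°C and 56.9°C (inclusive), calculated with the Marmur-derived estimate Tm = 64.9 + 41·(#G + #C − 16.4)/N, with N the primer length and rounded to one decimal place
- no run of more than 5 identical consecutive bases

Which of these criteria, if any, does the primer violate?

Base counts: A=7, T=6, G=2, C=8 (length 23).
Tm: Tm = 64.9 + 41·(10 − 16.4)/23 = 53.5°C ✓
homopolymer run: longest run = 3 ✓

Meets all criteria.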